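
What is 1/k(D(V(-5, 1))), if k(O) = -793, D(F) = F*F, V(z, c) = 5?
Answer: -1/793 ≈ -0.0012610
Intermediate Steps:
D(F) = F²
1/k(D(V(-5, 1))) = 1/(-793) = -1/793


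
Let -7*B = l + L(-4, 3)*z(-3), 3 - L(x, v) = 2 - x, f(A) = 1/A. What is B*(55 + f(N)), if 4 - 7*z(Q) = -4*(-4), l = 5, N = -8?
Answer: -31169/392 ≈ -79.513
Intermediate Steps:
L(x, v) = 1 + x (L(x, v) = 3 - (2 - x) = 3 + (-2 + x) = 1 + x)
z(Q) = -12/7 (z(Q) = 4/7 - (-4)*(-4)/7 = 4/7 - 1/7*16 = 4/7 - 16/7 = -12/7)
B = -71/49 (B = -(5 + (1 - 4)*(-12/7))/7 = -(5 - 3*(-12/7))/7 = -(5 + 36/7)/7 = -1/7*71/7 = -71/49 ≈ -1.4490)
B*(55 + f(N)) = -71*(55 + 1/(-8))/49 = -71*(55 - 1/8)/49 = -71/49*439/8 = -31169/392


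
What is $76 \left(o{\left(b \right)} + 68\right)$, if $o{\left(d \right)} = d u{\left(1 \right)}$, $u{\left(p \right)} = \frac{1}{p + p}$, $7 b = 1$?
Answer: $\frac{36214}{7} \approx 5173.4$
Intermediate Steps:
$b = \frac{1}{7}$ ($b = \frac{1}{7} \cdot 1 = \frac{1}{7} \approx 0.14286$)
$u{\left(p \right)} = \frac{1}{2 p}$
$o{\left(d \right)} = \frac{d}{2}$ ($o{\left(d \right)} = d \frac{1}{2 \cdot 1} = d \frac{1}{2} \cdot 1 = d \frac{1}{2} = \frac{d}{2}$)
$76 \left(o{\left(b \right)} + 68\right) = 76 \left(\frac{1}{2} \cdot \frac{1}{7} + 68\right) = 76 \left(\frac{1}{14} + 68\right) = 76 \cdot \frac{953}{14} = \frac{36214}{7}$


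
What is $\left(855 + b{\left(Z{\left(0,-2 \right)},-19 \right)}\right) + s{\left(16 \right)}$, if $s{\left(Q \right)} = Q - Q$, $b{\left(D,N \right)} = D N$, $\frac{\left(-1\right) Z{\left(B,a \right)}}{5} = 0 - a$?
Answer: $1045$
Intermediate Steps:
$Z{\left(B,a \right)} = 5 a$ ($Z{\left(B,a \right)} = - 5 \left(0 - a\right) = - 5 \left(- a\right) = 5 a$)
$s{\left(Q \right)} = 0$
$\left(855 + b{\left(Z{\left(0,-2 \right)},-19 \right)}\right) + s{\left(16 \right)} = \left(855 + 5 \left(-2\right) \left(-19\right)\right) + 0 = \left(855 - -190\right) + 0 = \left(855 + 190\right) + 0 = 1045 + 0 = 1045$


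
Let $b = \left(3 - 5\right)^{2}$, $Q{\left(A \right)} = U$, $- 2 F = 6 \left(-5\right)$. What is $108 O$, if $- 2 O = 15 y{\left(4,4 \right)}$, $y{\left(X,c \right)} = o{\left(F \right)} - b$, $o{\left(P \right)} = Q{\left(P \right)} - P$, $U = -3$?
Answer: $17820$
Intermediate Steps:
$F = 15$ ($F = - \frac{6 \left(-5\right)}{2} = \left(- \frac{1}{2}\right) \left(-30\right) = 15$)
$Q{\left(A \right)} = -3$
$o{\left(P \right)} = -3 - P$
$b = 4$ ($b = \left(-2\right)^{2} = 4$)
$y{\left(X,c \right)} = -22$ ($y{\left(X,c \right)} = \left(-3 - 15\right) - 4 = -18 - 4 = -22$)
$O = 165$ ($O = - \frac{15 \left(-22\right)}{2} = \left(- \frac{1}{2}\right) \left(-330\right) = 165$)
$108 O = 108 \cdot 165 = 17820$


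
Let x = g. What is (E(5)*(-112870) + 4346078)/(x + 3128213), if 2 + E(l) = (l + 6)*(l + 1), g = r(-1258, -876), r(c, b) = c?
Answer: -221354/240535 ≈ -0.92026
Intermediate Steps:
g = -1258
x = -1258
E(l) = -2 + (1 + l)*(6 + l) (E(l) = -2 + (l + 6)*(l + 1) = -2 + (6 + l)*(1 + l) = -2 + (1 + l)*(6 + l))
(E(5)*(-112870) + 4346078)/(x + 3128213) = ((4 + 5² + 7*5)*(-112870) + 4346078)/(-1258 + 3128213) = ((4 + 25 + 35)*(-112870) + 4346078)/3126955 = (64*(-112870) + 4346078)*(1/3126955) = (-7223680 + 4346078)*(1/3126955) = -2877602*1/3126955 = -221354/240535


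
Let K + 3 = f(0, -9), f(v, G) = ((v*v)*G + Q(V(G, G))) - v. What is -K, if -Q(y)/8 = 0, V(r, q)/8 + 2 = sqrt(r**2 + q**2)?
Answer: 3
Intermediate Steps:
V(r, q) = -16 + 8*sqrt(q**2 + r**2) (V(r, q) = -16 + 8*sqrt(r**2 + q**2) = -16 + 8*sqrt(q**2 + r**2))
Q(y) = 0 (Q(y) = -8*0 = 0)
f(v, G) = -v + G*v**2 (f(v, G) = ((v*v)*G + 0) - v = (v**2*G + 0) - v = (G*v**2 + 0) - v = G*v**2 - v = -v + G*v**2)
K = -3 (K = -3 + 0*(-1 - 9*0) = -3 + 0*(-1 + 0) = -3 + 0*(-1) = -3 + 0 = -3)
-K = -1*(-3) = 3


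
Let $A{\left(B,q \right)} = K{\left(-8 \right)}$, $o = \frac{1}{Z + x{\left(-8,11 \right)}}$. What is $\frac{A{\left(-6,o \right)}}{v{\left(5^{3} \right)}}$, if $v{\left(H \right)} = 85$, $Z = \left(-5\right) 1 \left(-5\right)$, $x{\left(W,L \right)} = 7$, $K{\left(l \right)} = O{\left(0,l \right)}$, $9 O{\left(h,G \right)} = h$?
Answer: $0$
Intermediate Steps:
$O{\left(h,G \right)} = \frac{h}{9}$
$K{\left(l \right)} = 0$ ($K{\left(l \right)} = \frac{1}{9} \cdot 0 = 0$)
$Z = 25$ ($Z = \left(-5\right) \left(-5\right) = 25$)
$o = \frac{1}{32}$ ($o = \frac{1}{25 + 7} = \frac{1}{32} \approx 0.03125$)
$A{\left(B,q \right)} = 0$
$\frac{A{\left(-6,o \right)}}{v{\left(5^{3} \right)}} = \frac{0}{85} = 0 \cdot \frac{1}{85} = 0$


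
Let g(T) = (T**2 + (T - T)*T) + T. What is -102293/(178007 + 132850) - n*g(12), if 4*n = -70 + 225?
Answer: -1879232858/310857 ≈ -6045.3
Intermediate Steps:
n = 155/4 (n = (-70 + 225)/4 = (1/4)*155 = 155/4 ≈ 38.750)
g(T) = T + T**2 (g(T) = (T**2 + 0*T) + T = (T**2 + 0) + T = T**2 + T = T + T**2)
-102293/(178007 + 132850) - n*g(12) = -102293/(178007 + 132850) - 155*12*(1 + 12)/4 = -102293/310857 - 155*12*13/4 = -102293*1/310857 - 155*156/4 = -102293/310857 - 1*6045 = -102293/310857 - 6045 = -1879232858/310857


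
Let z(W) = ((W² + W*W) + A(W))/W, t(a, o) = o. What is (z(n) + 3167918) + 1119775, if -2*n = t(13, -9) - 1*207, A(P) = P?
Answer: 4287910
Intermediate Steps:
n = 108 (n = -(-9 - 1*207)/2 = -(-9 - 207)/2 = -½*(-216) = 108)
z(W) = (W + 2*W²)/W (z(W) = ((W² + W*W) + W)/W = ((W² + W²) + W)/W = (2*W² + W)/W = (W + 2*W²)/W)
(z(n) + 3167918) + 1119775 = ((1 + 2*108) + 3167918) + 1119775 = ((1 + 216) + 3167918) + 1119775 = (217 + 3167918) + 1119775 = 3168135 + 1119775 = 4287910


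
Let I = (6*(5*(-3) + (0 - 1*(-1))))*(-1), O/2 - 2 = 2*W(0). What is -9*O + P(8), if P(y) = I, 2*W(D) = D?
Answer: 48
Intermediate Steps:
W(D) = D/2
O = 4 (O = 4 + 2*(2*((1/2)*0)) = 4 + 2*(2*0) = 4 + 2*0 = 4 + 0 = 4)
I = 84 (I = (6*(-15 + (0 + 1)))*(-1) = (6*(-15 + 1))*(-1) = (6*(-14))*(-1) = -84*(-1) = 84)
P(y) = 84
-9*O + P(8) = -9*4 + 84 = -36 + 84 = 48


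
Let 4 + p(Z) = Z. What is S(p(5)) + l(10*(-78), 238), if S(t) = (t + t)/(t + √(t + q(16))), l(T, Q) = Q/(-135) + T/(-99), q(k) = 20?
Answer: 17867/2970 + √21/10 ≈ 6.4741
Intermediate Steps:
p(Z) = -4 + Z
l(T, Q) = -T/99 - Q/135 (l(T, Q) = Q*(-1/135) + T*(-1/99) = -Q/135 - T/99 = -T/99 - Q/135)
S(t) = 2*t/(t + √(20 + t)) (S(t) = (t + t)/(t + √(t + 20)) = (2*t)/(t + √(20 + t)) = 2*t/(t + √(20 + t)))
S(p(5)) + l(10*(-78), 238) = 2*(-4 + 5)/((-4 + 5) + √(20 + (-4 + 5))) + (-10*(-78)/99 - 1/135*238) = 2*1/(1 + √(20 + 1)) + (-1/99*(-780) - 238/135) = 2*1/(1 + √21) + (260/33 - 238/135) = 2/(1 + √21) + 9082/1485 = 9082/1485 + 2/(1 + √21)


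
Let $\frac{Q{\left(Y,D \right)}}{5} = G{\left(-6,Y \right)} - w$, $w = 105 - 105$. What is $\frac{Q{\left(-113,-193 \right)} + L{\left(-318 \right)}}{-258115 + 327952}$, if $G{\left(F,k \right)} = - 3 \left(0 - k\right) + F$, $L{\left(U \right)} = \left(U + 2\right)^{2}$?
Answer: $\frac{98131}{69837} \approx 1.4051$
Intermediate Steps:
$w = 0$
$L{\left(U \right)} = \left(2 + U\right)^{2}$
$G{\left(F,k \right)} = F + 3 k$ ($G{\left(F,k \right)} = - 3 \left(- k\right) + F = 3 k + F = F + 3 k$)
$Q{\left(Y,D \right)} = -30 + 15 Y$ ($Q{\left(Y,D \right)} = 5 \left(\left(-6 + 3 Y\right) - 0\right) = 5 \left(\left(-6 + 3 Y\right) + 0\right) = 5 \left(-6 + 3 Y\right) = -30 + 15 Y$)
$\frac{Q{\left(-113,-193 \right)} + L{\left(-318 \right)}}{-258115 + 327952} = \frac{\left(-30 + 15 \left(-113\right)\right) + \left(2 - 318\right)^{2}}{-258115 + 327952} = \frac{\left(-30 - 1695\right) + \left(-316\right)^{2}}{69837} = \left(-1725 + 99856\right) \frac{1}{69837} = 98131 \cdot \frac{1}{69837} = \frac{98131}{69837}$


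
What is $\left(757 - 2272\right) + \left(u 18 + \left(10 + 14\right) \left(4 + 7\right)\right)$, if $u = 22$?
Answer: $-855$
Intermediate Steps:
$\left(757 - 2272\right) + \left(u 18 + \left(10 + 14\right) \left(4 + 7\right)\right) = \left(757 - 2272\right) + \left(22 \cdot 18 + \left(10 + 14\right) \left(4 + 7\right)\right) = -1515 + \left(396 + 24 \cdot 11\right) = -1515 + \left(396 + 264\right) = -1515 + 660 = -855$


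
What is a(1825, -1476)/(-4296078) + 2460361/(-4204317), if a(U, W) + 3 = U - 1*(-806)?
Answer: -195943550171/334482847569 ≈ -0.58581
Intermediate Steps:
a(U, W) = 803 + U (a(U, W) = -3 + (U - 1*(-806)) = -3 + (U + 806) = -3 + (806 + U) = 803 + U)
a(1825, -1476)/(-4296078) + 2460361/(-4204317) = (803 + 1825)/(-4296078) + 2460361/(-4204317) = 2628*(-1/4296078) + 2460361*(-1/4204317) = -146/238671 - 2460361/4204317 = -195943550171/334482847569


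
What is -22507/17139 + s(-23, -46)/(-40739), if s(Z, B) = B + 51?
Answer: -916998368/698225721 ≈ -1.3133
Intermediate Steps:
s(Z, B) = 51 + B
-22507/17139 + s(-23, -46)/(-40739) = -22507/17139 + (51 - 46)/(-40739) = -22507*1/17139 + 5*(-1/40739) = -22507/17139 - 5/40739 = -916998368/698225721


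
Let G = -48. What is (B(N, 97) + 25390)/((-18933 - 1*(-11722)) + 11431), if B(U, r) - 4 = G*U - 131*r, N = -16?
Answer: 2691/844 ≈ 3.1884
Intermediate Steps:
B(U, r) = 4 - 131*r - 48*U (B(U, r) = 4 + (-48*U - 131*r) = 4 + (-131*r - 48*U) = 4 - 131*r - 48*U)
(B(N, 97) + 25390)/((-18933 - 1*(-11722)) + 11431) = ((4 - 131*97 - 48*(-16)) + 25390)/((-18933 - 1*(-11722)) + 11431) = ((4 - 12707 + 768) + 25390)/((-18933 + 11722) + 11431) = (-11935 + 25390)/(-7211 + 11431) = 13455/4220 = 13455*(1/4220) = 2691/844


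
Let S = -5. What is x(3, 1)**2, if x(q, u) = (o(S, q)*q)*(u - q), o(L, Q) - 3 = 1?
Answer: 576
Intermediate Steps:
o(L, Q) = 4 (o(L, Q) = 3 + 1 = 4)
x(q, u) = 4*q*(u - q) (x(q, u) = (4*q)*(u - q) = 4*q*(u - q))
x(3, 1)**2 = (4*3*(1 - 1*3))**2 = (4*3*(1 - 3))**2 = (4*3*(-2))**2 = (-24)**2 = 576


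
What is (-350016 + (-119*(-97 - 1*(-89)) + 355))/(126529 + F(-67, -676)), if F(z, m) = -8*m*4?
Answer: -348709/148161 ≈ -2.3536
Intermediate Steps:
F(z, m) = -32*m
(-350016 + (-119*(-97 - 1*(-89)) + 355))/(126529 + F(-67, -676)) = (-350016 + (-119*(-97 - 1*(-89)) + 355))/(126529 - 32*(-676)) = (-350016 + (-119*(-97 + 89) + 355))/(126529 + 21632) = (-350016 + (-119*(-8) + 355))/148161 = (-350016 + (952 + 355))*(1/148161) = (-350016 + 1307)*(1/148161) = -348709*1/148161 = -348709/148161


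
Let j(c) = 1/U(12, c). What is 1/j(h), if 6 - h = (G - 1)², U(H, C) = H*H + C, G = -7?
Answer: 86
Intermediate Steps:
U(H, C) = C + H² (U(H, C) = H² + C = C + H²)
h = -58 (h = 6 - (-7 - 1)² = 6 - 1*(-8)² = 6 - 1*64 = 6 - 64 = -58)
j(c) = 1/(144 + c) (j(c) = 1/(c + 12²) = 1/(c + 144) = 1/(144 + c))
1/j(h) = 1/(1/(144 - 58)) = 1/(1/86) = 86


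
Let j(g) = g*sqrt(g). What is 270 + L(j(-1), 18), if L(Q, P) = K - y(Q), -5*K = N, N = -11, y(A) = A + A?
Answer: 1361/5 + 2*I ≈ 272.2 + 2.0*I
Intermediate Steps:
y(A) = 2*A
j(g) = g**(3/2)
K = 11/5 (K = -1/5*(-11) = 11/5 ≈ 2.2000)
L(Q, P) = 11/5 - 2*Q
270 + L(j(-1), 18) = 270 + (11/5 - (-2)*I) = 270 + (11/5 + 2*I) = 1361/5 + 2*I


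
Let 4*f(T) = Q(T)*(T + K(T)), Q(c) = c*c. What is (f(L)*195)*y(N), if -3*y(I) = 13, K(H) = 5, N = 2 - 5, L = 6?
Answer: -83655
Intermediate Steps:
N = -3
Q(c) = c**2
y(I) = -13/3 (y(I) = -1/3*13 = -13/3)
f(T) = T**2*(5 + T)/4 (f(T) = (T**2*(T + 5))/4 = (T**2*(5 + T))/4 = T**2*(5 + T)/4)
(f(L)*195)*y(N) = (((1/4)*6**2*(5 + 6))*195)*(-13/3) = (((1/4)*36*11)*195)*(-13/3) = (99*195)*(-13/3) = 19305*(-13/3) = -83655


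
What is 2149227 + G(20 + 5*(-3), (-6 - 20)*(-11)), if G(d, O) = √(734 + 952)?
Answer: 2149227 + √1686 ≈ 2.1493e+6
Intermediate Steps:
G(d, O) = √1686
2149227 + G(20 + 5*(-3), (-6 - 20)*(-11)) = 2149227 + √1686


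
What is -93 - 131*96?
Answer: -12669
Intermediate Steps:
-93 - 131*96 = -93 - 12576 = -12669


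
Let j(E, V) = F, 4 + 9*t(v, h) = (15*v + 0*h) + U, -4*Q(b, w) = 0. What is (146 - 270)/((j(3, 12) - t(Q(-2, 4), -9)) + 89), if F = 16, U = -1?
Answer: -558/475 ≈ -1.1747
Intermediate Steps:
Q(b, w) = 0 (Q(b, w) = -¼*0 = 0)
t(v, h) = -5/9 + 5*v/3 (t(v, h) = -4/9 + ((15*v + 0*h) - 1)/9 = -4/9 + ((15*v + 0) - 1)/9 = -4/9 + (15*v - 1)/9 = -4/9 + (-1 + 15*v)/9 = -4/9 + (-⅑ + 5*v/3) = -5/9 + 5*v/3)
j(E, V) = 16
(146 - 270)/((j(3, 12) - t(Q(-2, 4), -9)) + 89) = (146 - 270)/((16 - (-5/9 + (5/3)*0)) + 89) = -124/((16 - (-5/9 + 0)) + 89) = -124/((16 - 1*(-5/9)) + 89) = -124/((16 + 5/9) + 89) = -124/(149/9 + 89) = -124/950/9 = -124*9/950 = -558/475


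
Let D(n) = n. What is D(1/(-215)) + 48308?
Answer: 10386219/215 ≈ 48308.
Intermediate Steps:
D(1/(-215)) + 48308 = 1/(-215) + 48308 = -1/215 + 48308 = 10386219/215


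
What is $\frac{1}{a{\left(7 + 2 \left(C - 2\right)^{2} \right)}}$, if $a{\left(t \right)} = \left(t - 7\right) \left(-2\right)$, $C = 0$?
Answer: $- \frac{1}{16} \approx -0.0625$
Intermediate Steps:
$a{\left(t \right)} = 14 - 2 t$ ($a{\left(t \right)} = \left(-7 + t\right) \left(-2\right) = 14 - 2 t$)
$\frac{1}{a{\left(7 + 2 \left(C - 2\right)^{2} \right)}} = \frac{1}{14 - 2 \left(7 + 2 \left(0 - 2\right)^{2}\right)} = \frac{1}{14 - 2 \left(7 + 2 \left(-2\right)^{2}\right)} = \frac{1}{14 - 2 \left(7 + 2 \cdot 4\right)} = \frac{1}{14 - 2 \left(7 + 8\right)} = \frac{1}{14 - 30} = \frac{1}{-16} = - \frac{1}{16}$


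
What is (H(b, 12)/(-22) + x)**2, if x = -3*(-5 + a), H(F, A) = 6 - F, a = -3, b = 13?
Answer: 286225/484 ≈ 591.37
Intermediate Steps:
x = 24 (x = -3*(-5 - 3) = -3*(-8) = 24)
(H(b, 12)/(-22) + x)**2 = ((6 - 1*13)/(-22) + 24)**2 = ((6 - 13)*(-1/22) + 24)**2 = (-7*(-1/22) + 24)**2 = (7/22 + 24)**2 = (535/22)**2 = 286225/484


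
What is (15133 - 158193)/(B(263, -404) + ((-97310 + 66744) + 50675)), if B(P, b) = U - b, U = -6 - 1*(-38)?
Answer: -28612/4109 ≈ -6.9632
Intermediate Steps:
U = 32 (U = -6 + 38 = 32)
B(P, b) = 32 - b
(15133 - 158193)/(B(263, -404) + ((-97310 + 66744) + 50675)) = (15133 - 158193)/((32 - 1*(-404)) + ((-97310 + 66744) + 50675)) = -143060/((32 + 404) + (-30566 + 50675)) = -143060/(436 + 20109) = -143060/20545 = -143060*1/20545 = -28612/4109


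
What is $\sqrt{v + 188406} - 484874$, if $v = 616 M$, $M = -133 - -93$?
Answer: $-484874 + \sqrt{163766} \approx -4.8447 \cdot 10^{5}$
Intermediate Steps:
$M = -40$ ($M = -133 + 93 = -40$)
$v = -24640$ ($v = 616 \left(-40\right) = -24640$)
$\sqrt{v + 188406} - 484874 = \sqrt{-24640 + 188406} - 484874 = \sqrt{163766} - 484874 = -484874 + \sqrt{163766}$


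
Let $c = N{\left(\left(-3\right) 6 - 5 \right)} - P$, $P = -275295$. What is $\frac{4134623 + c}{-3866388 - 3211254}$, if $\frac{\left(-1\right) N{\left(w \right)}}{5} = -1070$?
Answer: $- \frac{5146}{8249} \approx -0.62383$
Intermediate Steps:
$N{\left(w \right)} = 5350$ ($N{\left(w \right)} = \left(-5\right) \left(-1070\right) = 5350$)
$c = 280645$ ($c = 5350 - -275295 = 5350 + 275295 = 280645$)
$\frac{4134623 + c}{-3866388 - 3211254} = \frac{4134623 + 280645}{-3866388 - 3211254} = \frac{4415268}{-7077642} = 4415268 \left(- \frac{1}{7077642}\right) = - \frac{5146}{8249}$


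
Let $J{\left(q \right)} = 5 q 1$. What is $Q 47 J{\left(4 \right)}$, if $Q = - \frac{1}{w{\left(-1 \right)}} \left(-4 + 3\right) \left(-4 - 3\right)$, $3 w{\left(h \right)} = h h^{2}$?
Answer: $19740$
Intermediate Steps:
$w{\left(h \right)} = \frac{h^{3}}{3}$ ($w{\left(h \right)} = \frac{h h^{2}}{3} = \frac{h^{3}}{3}$)
$J{\left(q \right)} = 5 q$
$Q = 21$ ($Q = - \frac{1}{\frac{1}{3} \left(-1\right)^{3}} \left(-4 + 3\right) \left(-4 - 3\right) = - \frac{1}{\frac{1}{3} \left(-1\right)} \left(\left(-1\right) \left(-7\right)\right) = - \frac{1}{- \frac{1}{3}} \cdot 7 = \left(-1\right) \left(-3\right) 7 = 3 \cdot 7 = 21$)
$Q 47 J{\left(4 \right)} = 21 \cdot 47 \cdot 5 \cdot 4 = 987 \cdot 20 = 19740$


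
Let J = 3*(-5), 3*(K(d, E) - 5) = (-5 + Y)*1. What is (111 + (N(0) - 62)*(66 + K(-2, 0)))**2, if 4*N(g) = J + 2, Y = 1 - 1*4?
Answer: 302446881/16 ≈ 1.8903e+7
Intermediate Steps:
Y = -3 (Y = 1 - 4 = -3)
K(d, E) = 7/3 (K(d, E) = 5 + ((-5 - 3)*1)/3 = 5 + (-8*1)/3 = 5 + (1/3)*(-8) = 5 - 8/3 = 7/3)
J = -15
N(g) = -13/4 (N(g) = (-15 + 2)/4 = (1/4)*(-13) = -13/4)
(111 + (N(0) - 62)*(66 + K(-2, 0)))**2 = (111 + (-13/4 - 62)*(66 + 7/3))**2 = (111 - 261/4*205/3)**2 = (111 - 17835/4)**2 = (-17391/4)**2 = 302446881/16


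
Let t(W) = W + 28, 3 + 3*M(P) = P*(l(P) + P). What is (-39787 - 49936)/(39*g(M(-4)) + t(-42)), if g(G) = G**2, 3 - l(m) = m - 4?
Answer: -269169/12451 ≈ -21.618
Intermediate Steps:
l(m) = 7 - m (l(m) = 3 - (m - 4) = 3 - (-4 + m) = 3 + (4 - m) = 7 - m)
M(P) = -1 + 7*P/3 (M(P) = -1 + (P*((7 - P) + P))/3 = -1 + (P*7)/3 = -1 + (7*P)/3 = -1 + 7*P/3)
t(W) = 28 + W
(-39787 - 49936)/(39*g(M(-4)) + t(-42)) = (-39787 - 49936)/(39*(-1 + (7/3)*(-4))**2 + (28 - 42)) = -89723/(39*(-1 - 28/3)**2 - 14) = -89723/(39*(-31/3)**2 - 14) = -89723/(39*(961/9) - 14) = -89723/(12493/3 - 14) = -89723/12451/3 = -89723*3/12451 = -269169/12451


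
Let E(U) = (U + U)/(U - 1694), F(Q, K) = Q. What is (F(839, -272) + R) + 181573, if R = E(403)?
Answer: 235493086/1291 ≈ 1.8241e+5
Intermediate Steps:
E(U) = 2*U/(-1694 + U) (E(U) = (2*U)/(-1694 + U) = 2*U/(-1694 + U))
R = -806/1291 (R = 2*403/(-1694 + 403) = 2*403/(-1291) = 2*403*(-1/1291) = -806/1291 ≈ -0.62432)
(F(839, -272) + R) + 181573 = (839 - 806/1291) + 181573 = 1082343/1291 + 181573 = 235493086/1291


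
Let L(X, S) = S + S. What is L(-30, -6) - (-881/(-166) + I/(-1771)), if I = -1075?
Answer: -5266533/293986 ≈ -17.914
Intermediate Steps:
L(X, S) = 2*S
L(-30, -6) - (-881/(-166) + I/(-1771)) = 2*(-6) - (-881/(-166) - 1075/(-1771)) = -12 - (-881*(-1/166) - 1075*(-1/1771)) = -12 - (881/166 + 1075/1771) = -12 - 1*1738701/293986 = -12 - 1738701/293986 = -5266533/293986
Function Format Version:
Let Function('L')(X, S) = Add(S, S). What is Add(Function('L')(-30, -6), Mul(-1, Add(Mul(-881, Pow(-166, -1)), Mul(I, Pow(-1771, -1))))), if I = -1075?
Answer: Rational(-5266533, 293986) ≈ -17.914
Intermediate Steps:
Function('L')(X, S) = Mul(2, S)
Add(Function('L')(-30, -6), Mul(-1, Add(Mul(-881, Pow(-166, -1)), Mul(I, Pow(-1771, -1))))) = Add(Mul(2, -6), Mul(-1, Add(Mul(-881, Pow(-166, -1)), Mul(-1075, Pow(-1771, -1))))) = Add(-12, Mul(-1, Add(Mul(-881, Rational(-1, 166)), Mul(-1075, Rational(-1, 1771))))) = Add(-12, Mul(-1, Add(Rational(881, 166), Rational(1075, 1771)))) = Add(-12, Mul(-1, Rational(1738701, 293986))) = Add(-12, Rational(-1738701, 293986)) = Rational(-5266533, 293986)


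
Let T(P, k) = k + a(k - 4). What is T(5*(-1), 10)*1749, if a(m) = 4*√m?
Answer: 17490 + 6996*√6 ≈ 34627.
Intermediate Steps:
T(P, k) = k + 4*√(-4 + k) (T(P, k) = k + 4*√(k - 4) = k + 4*√(-4 + k))
T(5*(-1), 10)*1749 = (10 + 4*√(-4 + 10))*1749 = (10 + 4*√6)*1749 = 17490 + 6996*√6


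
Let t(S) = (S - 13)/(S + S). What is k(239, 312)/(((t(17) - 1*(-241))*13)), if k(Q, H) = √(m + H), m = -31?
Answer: 17*√281/53287 ≈ 0.0053479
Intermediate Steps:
t(S) = (-13 + S)/(2*S) (t(S) = (-13 + S)/((2*S)) = (-13 + S)*(1/(2*S)) = (-13 + S)/(2*S))
k(Q, H) = √(-31 + H)
k(239, 312)/(((t(17) - 1*(-241))*13)) = √(-31 + 312)/((((½)*(-13 + 17)/17 - 1*(-241))*13)) = √281/((((½)*(1/17)*4 + 241)*13)) = √281/(((2/17 + 241)*13)) = √281/(((4099/17)*13)) = √281/(53287/17) = √281*(17/53287) = 17*√281/53287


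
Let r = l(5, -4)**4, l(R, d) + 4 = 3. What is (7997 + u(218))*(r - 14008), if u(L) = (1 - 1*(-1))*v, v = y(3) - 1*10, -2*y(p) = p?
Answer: -111691818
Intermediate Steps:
y(p) = -p/2
l(R, d) = -1 (l(R, d) = -4 + 3 = -1)
v = -23/2 (v = -1/2*3 - 1*10 = -3/2 - 10 = -23/2 ≈ -11.500)
r = 1 (r = (-1)**4 = 1)
u(L) = -23 (u(L) = (1 - 1*(-1))*(-23/2) = (1 + 1)*(-23/2) = 2*(-23/2) = -23)
(7997 + u(218))*(r - 14008) = (7997 - 23)*(1 - 14008) = 7974*(-14007) = -111691818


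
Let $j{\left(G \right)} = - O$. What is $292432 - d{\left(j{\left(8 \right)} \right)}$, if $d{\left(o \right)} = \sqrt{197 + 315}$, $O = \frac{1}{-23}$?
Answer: $292432 - 16 \sqrt{2} \approx 2.9241 \cdot 10^{5}$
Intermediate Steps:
$O = - \frac{1}{23} \approx -0.043478$
$j{\left(G \right)} = \frac{1}{23}$ ($j{\left(G \right)} = \left(-1\right) \left(- \frac{1}{23}\right) = \frac{1}{23}$)
$d{\left(o \right)} = 16 \sqrt{2}$ ($d{\left(o \right)} = \sqrt{512} = 16 \sqrt{2}$)
$292432 - d{\left(j{\left(8 \right)} \right)} = 292432 - 16 \sqrt{2}$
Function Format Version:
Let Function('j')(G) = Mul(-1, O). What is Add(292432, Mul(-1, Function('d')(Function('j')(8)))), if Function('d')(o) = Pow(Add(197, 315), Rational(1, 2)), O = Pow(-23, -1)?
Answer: Add(292432, Mul(-16, Pow(2, Rational(1, 2)))) ≈ 2.9241e+5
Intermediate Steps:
O = Rational(-1, 23) ≈ -0.043478
Function('j')(G) = Rational(1, 23) (Function('j')(G) = Mul(-1, Rational(-1, 23)) = Rational(1, 23))
Function('d')(o) = Mul(16, Pow(2, Rational(1, 2))) (Function('d')(o) = Pow(512, Rational(1, 2)) = Mul(16, Pow(2, Rational(1, 2))))
Add(292432, Mul(-1, Function('d')(Function('j')(8)))) = Add(292432, Mul(-1, Mul(16, Pow(2, Rational(1, 2))))) = Add(292432, Mul(-16, Pow(2, Rational(1, 2))))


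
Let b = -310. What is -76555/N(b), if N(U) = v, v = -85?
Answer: 15311/17 ≈ 900.65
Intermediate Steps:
N(U) = -85
-76555/N(b) = -76555/(-85) = -76555*(-1/85) = 15311/17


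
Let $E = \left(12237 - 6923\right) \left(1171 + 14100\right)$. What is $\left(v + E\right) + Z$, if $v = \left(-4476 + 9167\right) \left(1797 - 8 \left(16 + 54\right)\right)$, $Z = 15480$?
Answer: $86968341$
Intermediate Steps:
$v = 5802767$ ($v = 4691 \left(1797 - 560\right) = 4691 \cdot 1237 = 5802767$)
$E = 81150094$ ($E = 5314 \cdot 15271 = 81150094$)
$\left(v + E\right) + Z = \left(5802767 + 81150094\right) + 15480 = 86952861 + 15480 = 86968341$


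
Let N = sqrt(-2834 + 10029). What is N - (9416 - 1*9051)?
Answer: -365 + sqrt(7195) ≈ -280.18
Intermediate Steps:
N = sqrt(7195) ≈ 84.823
N - (9416 - 1*9051) = sqrt(7195) - (9416 - 1*9051) = sqrt(7195) - (9416 - 9051) = sqrt(7195) - 1*365 = sqrt(7195) - 365 = -365 + sqrt(7195)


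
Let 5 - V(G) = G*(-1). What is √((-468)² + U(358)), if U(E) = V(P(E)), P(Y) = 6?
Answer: √219035 ≈ 468.01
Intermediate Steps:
V(G) = 5 + G (V(G) = 5 - G*(-1) = 5 - (-1)*G = 5 + G)
U(E) = 11 (U(E) = 5 + 6 = 11)
√((-468)² + U(358)) = √((-468)² + 11) = √(219024 + 11) = √219035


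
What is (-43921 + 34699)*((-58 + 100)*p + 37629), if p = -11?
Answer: -342754074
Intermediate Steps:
(-43921 + 34699)*((-58 + 100)*p + 37629) = (-43921 + 34699)*((-58 + 100)*(-11) + 37629) = -9222*(42*(-11) + 37629) = -9222*(-462 + 37629) = -9222*37167 = -342754074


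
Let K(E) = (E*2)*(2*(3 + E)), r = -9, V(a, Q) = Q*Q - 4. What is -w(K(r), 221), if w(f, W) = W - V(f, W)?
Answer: 48616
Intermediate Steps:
V(a, Q) = -4 + Q² (V(a, Q) = Q² - 4 = -4 + Q²)
K(E) = 2*E*(6 + 2*E) (K(E) = (2*E)*(6 + 2*E) = 2*E*(6 + 2*E))
w(f, W) = 4 + W - W² (w(f, W) = W - (-4 + W²) = W + (4 - W²) = 4 + W - W²)
-w(K(r), 221) = -(4 + 221 - 1*221²) = -(4 + 221 - 1*48841) = -(4 + 221 - 48841) = -1*(-48616) = 48616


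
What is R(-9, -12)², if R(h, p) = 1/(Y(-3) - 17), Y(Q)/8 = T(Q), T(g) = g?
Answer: 1/1681 ≈ 0.00059488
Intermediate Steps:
Y(Q) = 8*Q
R(h, p) = -1/41 (R(h, p) = 1/(8*(-3) - 17) = 1/(-24 - 17) = 1/(-41) = -1/41)
R(-9, -12)² = (-1/41)² = 1/1681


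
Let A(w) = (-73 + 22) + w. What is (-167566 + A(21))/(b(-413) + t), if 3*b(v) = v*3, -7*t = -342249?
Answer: -586586/169679 ≈ -3.4570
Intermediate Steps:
t = 342249/7 (t = -1/7*(-342249) = 342249/7 ≈ 48893.)
b(v) = v (b(v) = (v*3)/3 = (3*v)/3 = v)
A(w) = -51 + w
(-167566 + A(21))/(b(-413) + t) = (-167566 + (-51 + 21))/(-413 + 342249/7) = (-167566 - 30)/(339358/7) = -167596*7/339358 = -586586/169679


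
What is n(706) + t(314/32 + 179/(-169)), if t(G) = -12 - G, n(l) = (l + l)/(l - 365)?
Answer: -15317849/922064 ≈ -16.613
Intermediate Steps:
n(l) = 2*l/(-365 + l) (n(l) = (2*l)/(-365 + l) = 2*l/(-365 + l))
n(706) + t(314/32 + 179/(-169)) = 2*706/(-365 + 706) + (-12 - (314/32 + 179/(-169))) = 2*706/341 + (-12 - (314*(1/32) + 179*(-1/169))) = 2*706*(1/341) + (-12 - (157/16 - 179/169)) = 1412/341 + (-12 - 1*23669/2704) = 1412/341 + (-12 - 23669/2704) = 1412/341 - 56117/2704 = -15317849/922064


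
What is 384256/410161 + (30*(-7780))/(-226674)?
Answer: 30472070324/15495472419 ≈ 1.9665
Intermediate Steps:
384256/410161 + (30*(-7780))/(-226674) = 384256*(1/410161) - 233400*(-1/226674) = 384256/410161 + 38900/37779 = 30472070324/15495472419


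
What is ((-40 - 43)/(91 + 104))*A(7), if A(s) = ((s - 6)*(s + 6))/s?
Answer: -83/105 ≈ -0.79048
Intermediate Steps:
A(s) = (-6 + s)*(6 + s)/s (A(s) = ((-6 + s)*(6 + s))/s = (-6 + s)*(6 + s)/s)
((-40 - 43)/(91 + 104))*A(7) = ((-40 - 43)/(91 + 104))*(7 - 36/7) = (-83/195)*(7 - 36*1/7) = (-83*1/195)*(7 - 36/7) = -83/195*13/7 = -83/105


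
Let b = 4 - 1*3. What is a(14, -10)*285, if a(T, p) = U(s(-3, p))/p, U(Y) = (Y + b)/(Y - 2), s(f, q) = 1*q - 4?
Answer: -741/32 ≈ -23.156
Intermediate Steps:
b = 1 (b = 4 - 3 = 1)
s(f, q) = -4 + q (s(f, q) = q - 4 = -4 + q)
U(Y) = (1 + Y)/(-2 + Y) (U(Y) = (Y + 1)/(Y - 2) = (1 + Y)/(-2 + Y))
a(T, p) = (-3 + p)/(p*(-6 + p)) (a(T, p) = ((1 + (-4 + p))/(-2 + (-4 + p)))/p = ((-3 + p)/(-6 + p))/p = (-3 + p)/(p*(-6 + p)))
a(14, -10)*285 = ((-3 - 10)/((-10)*(-6 - 10)))*285 = -⅒*(-13)/(-16)*285 = -⅒*(-1/16)*(-13)*285 = -13/160*285 = -741/32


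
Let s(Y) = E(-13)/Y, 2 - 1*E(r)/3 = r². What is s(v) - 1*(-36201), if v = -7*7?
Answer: 1774350/49 ≈ 36211.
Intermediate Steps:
E(r) = 6 - 3*r²
v = -49
s(Y) = -501/Y (s(Y) = (6 - 3*(-13)²)/Y = (6 - 3*169)/Y = (6 - 507)/Y = -501/Y)
s(v) - 1*(-36201) = -501/(-49) - 1*(-36201) = -501*(-1/49) + 36201 = 501/49 + 36201 = 1774350/49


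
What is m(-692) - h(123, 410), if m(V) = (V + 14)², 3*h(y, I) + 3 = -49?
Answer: 1379104/3 ≈ 4.5970e+5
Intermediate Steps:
h(y, I) = -52/3 (h(y, I) = -1 + (⅓)*(-49) = -1 - 49/3 = -52/3)
m(V) = (14 + V)²
m(-692) - h(123, 410) = (14 - 692)² - 1*(-52/3) = (-678)² + 52/3 = 459684 + 52/3 = 1379104/3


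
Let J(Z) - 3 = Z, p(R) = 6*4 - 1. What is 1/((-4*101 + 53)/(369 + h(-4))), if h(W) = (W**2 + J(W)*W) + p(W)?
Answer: -412/351 ≈ -1.1738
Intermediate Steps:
p(R) = 23 (p(R) = 24 - 1 = 23)
J(Z) = 3 + Z
h(W) = 23 + W**2 + W*(3 + W) (h(W) = (W**2 + (3 + W)*W) + 23 = (W**2 + W*(3 + W)) + 23 = 23 + W**2 + W*(3 + W))
1/((-4*101 + 53)/(369 + h(-4))) = 1/((-4*101 + 53)/(369 + (23 + (-4)**2 - 4*(3 - 4)))) = 1/((-404 + 53)/(369 + (23 + 16 - 4*(-1)))) = 1/(-351/(369 + (23 + 16 + 4))) = 1/(-351/(369 + 43)) = 1/(-351/412) = -412/351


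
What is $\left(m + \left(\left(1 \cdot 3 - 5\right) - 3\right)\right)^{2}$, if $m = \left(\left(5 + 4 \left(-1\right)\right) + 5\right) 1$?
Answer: $1$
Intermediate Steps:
$m = 6$ ($m = \left(\left(5 - 4\right) + 5\right) 1 = \left(1 + 5\right) 1 = 6 \cdot 1 = 6$)
$\left(m + \left(\left(1 \cdot 3 - 5\right) - 3\right)\right)^{2} = \left(6 + \left(\left(1 \cdot 3 - 5\right) - 3\right)\right)^{2} = \left(6 + \left(\left(3 - 5\right) - 3\right)\right)^{2} = \left(6 - 5\right)^{2} = 1^{2} = 1$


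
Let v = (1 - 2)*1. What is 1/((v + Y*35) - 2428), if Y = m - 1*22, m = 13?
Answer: -1/2744 ≈ -0.00036443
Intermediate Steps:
Y = -9 (Y = 13 - 1*22 = 13 - 22 = -9)
v = -1 (v = -1*1 = -1)
1/((v + Y*35) - 2428) = 1/((-1 - 9*35) - 2428) = 1/((-1 - 315) - 2428) = 1/(-316 - 2428) = 1/(-2744) = -1/2744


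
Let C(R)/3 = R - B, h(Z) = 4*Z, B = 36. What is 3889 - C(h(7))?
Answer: 3913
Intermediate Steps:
C(R) = -108 + 3*R (C(R) = 3*(R - 1*36) = 3*(R - 36) = 3*(-36 + R) = -108 + 3*R)
3889 - C(h(7)) = 3889 - (-108 + 3*(4*7)) = 3889 - (-108 + 3*28) = 3889 - (-108 + 84) = 3889 - 1*(-24) = 3889 + 24 = 3913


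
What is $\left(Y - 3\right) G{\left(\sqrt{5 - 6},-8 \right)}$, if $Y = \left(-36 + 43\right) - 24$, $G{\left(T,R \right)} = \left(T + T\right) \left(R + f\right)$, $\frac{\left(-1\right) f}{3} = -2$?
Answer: $80 i \approx 80.0 i$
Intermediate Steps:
$f = 6$ ($f = \left(-3\right) \left(-2\right) = 6$)
$G{\left(T,R \right)} = 2 T \left(6 + R\right)$ ($G{\left(T,R \right)} = \left(T + T\right) \left(R + 6\right) = 2 T \left(6 + R\right)$)
$Y = -17$ ($Y = 7 - 24 = -17$)
$\left(Y - 3\right) G{\left(\sqrt{5 - 6},-8 \right)} = \left(-17 - 3\right) 2 \sqrt{5 - 6} \left(6 - 8\right) = - 20 \cdot 2 \sqrt{-1} \left(-2\right) = - 20 \cdot 2 i \left(-2\right) = - 20 \left(- 4 i\right) = 80 i$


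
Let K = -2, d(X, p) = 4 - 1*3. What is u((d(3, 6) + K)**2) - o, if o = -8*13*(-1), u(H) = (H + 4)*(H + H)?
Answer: -94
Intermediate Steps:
d(X, p) = 1 (d(X, p) = 4 - 3 = 1)
u(H) = 2*H*(4 + H) (u(H) = (4 + H)*(2*H) = 2*H*(4 + H))
o = 104 (o = -104*(-1) = 104)
u((d(3, 6) + K)**2) - o = 2*(1 - 2)**2*(4 + (1 - 2)**2) - 1*104 = 2*(-1)**2*(4 + (-1)**2) - 104 = 2*1*(4 + 1) - 104 = 2*1*5 - 104 = 10 - 104 = -94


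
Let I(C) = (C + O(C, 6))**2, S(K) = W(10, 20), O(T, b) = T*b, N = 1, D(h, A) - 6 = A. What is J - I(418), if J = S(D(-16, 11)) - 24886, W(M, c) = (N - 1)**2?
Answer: -8586362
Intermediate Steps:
D(h, A) = 6 + A
W(M, c) = 0 (W(M, c) = (1 - 1)**2 = 0**2 = 0)
S(K) = 0
I(C) = 49*C**2 (I(C) = (C + C*6)**2 = (C + 6*C)**2 = (7*C)**2 = 49*C**2)
J = -24886 (J = 0 - 24886 = -24886)
J - I(418) = -24886 - 49*418**2 = -24886 - 49*174724 = -24886 - 1*8561476 = -24886 - 8561476 = -8586362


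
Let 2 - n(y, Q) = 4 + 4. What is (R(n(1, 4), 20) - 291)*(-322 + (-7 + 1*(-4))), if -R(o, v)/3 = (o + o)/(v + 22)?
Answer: 676323/7 ≈ 96618.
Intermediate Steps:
n(y, Q) = -6 (n(y, Q) = 2 - (4 + 4) = 2 - 1*8 = 2 - 8 = -6)
R(o, v) = -6*o/(22 + v) (R(o, v) = -3*(o + o)/(v + 22) = -3*2*o/(22 + v) = -6*o/(22 + v))
(R(n(1, 4), 20) - 291)*(-322 + (-7 + 1*(-4))) = (-6*(-6)/(22 + 20) - 291)*(-322 + (-7 + 1*(-4))) = (-6*(-6)/42 - 291)*(-322 + (-7 - 4)) = (-6*(-6)*1/42 - 291)*(-322 - 11) = (6/7 - 291)*(-333) = -2031/7*(-333) = 676323/7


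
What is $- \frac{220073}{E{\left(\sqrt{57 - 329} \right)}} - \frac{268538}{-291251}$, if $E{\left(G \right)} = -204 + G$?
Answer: $\frac{27493551911}{25630088} + \frac{31439 i \sqrt{17}}{1496} \approx 1072.7 + 86.649 i$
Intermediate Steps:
$- \frac{220073}{E{\left(\sqrt{57 - 329} \right)}} - \frac{268538}{-291251} = - \frac{220073}{-204 + \sqrt{57 - 329}} - \frac{268538}{-291251} = - \frac{220073}{-204 + \sqrt{-272}} - - \frac{268538}{291251} = - \frac{220073}{-204 + 4 i \sqrt{17}} + \frac{268538}{291251} = \frac{268538}{291251} - \frac{220073}{-204 + 4 i \sqrt{17}}$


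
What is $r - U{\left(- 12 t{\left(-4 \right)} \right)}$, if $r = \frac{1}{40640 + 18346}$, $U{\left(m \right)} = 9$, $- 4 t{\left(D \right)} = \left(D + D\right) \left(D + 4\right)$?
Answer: $- \frac{530873}{58986} \approx -9.0$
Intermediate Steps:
$t{\left(D \right)} = - \frac{D \left(4 + D\right)}{2}$ ($t{\left(D \right)} = - \frac{\left(D + D\right) \left(D + 4\right)}{4} = - \frac{2 D \left(4 + D\right)}{4} = - \frac{D \left(4 + D\right)}{2}$)
$r = \frac{1}{58986} \approx 1.6953 \cdot 10^{-5}$
$r - U{\left(- 12 t{\left(-4 \right)} \right)} = \frac{1}{58986} - 9 = - \frac{530873}{58986}$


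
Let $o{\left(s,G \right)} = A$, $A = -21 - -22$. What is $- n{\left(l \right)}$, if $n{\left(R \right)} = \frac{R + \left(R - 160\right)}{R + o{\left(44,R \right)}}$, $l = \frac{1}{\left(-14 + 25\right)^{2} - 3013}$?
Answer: $\frac{462722}{2891} \approx 160.06$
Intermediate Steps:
$A = 1$ ($A = -21 + 22 = 1$)
$o{\left(s,G \right)} = 1$
$l = - \frac{1}{2892}$ ($l = \frac{1}{11^{2} - 3013} = \frac{1}{121 - 3013} = \frac{1}{-2892} = - \frac{1}{2892} \approx -0.00034578$)
$n{\left(R \right)} = \frac{-160 + 2 R}{1 + R}$ ($n{\left(R \right)} = \frac{R + \left(R - 160\right)}{R + 1} = \frac{R + \left(R - 160\right)}{1 + R} = \frac{R + \left(-160 + R\right)}{1 + R} = \frac{-160 + 2 R}{1 + R}$)
$- n{\left(l \right)} = - \frac{2 \left(-80 - \frac{1}{2892}\right)}{1 - \frac{1}{2892}} = - \frac{2 \left(-231361\right)}{\frac{2891}{2892} \cdot 2892} = - \frac{2 \cdot 2892 \left(-231361\right)}{2891 \cdot 2892} = \left(-1\right) \left(- \frac{462722}{2891}\right) = \frac{462722}{2891}$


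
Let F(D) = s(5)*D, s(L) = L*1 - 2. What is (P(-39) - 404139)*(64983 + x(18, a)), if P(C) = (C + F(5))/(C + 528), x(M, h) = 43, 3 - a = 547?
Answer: -4283565966290/163 ≈ -2.6280e+10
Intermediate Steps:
a = -544 (a = 3 - 1*547 = 3 - 547 = -544)
s(L) = -2 + L (s(L) = L - 2 = -2 + L)
F(D) = 3*D (F(D) = (-2 + 5)*D = 3*D)
P(C) = (15 + C)/(528 + C) (P(C) = (C + 3*5)/(C + 528) = (C + 15)/(528 + C) = (15 + C)/(528 + C))
(P(-39) - 404139)*(64983 + x(18, a)) = ((15 - 39)/(528 - 39) - 404139)*(64983 + 43) = (-24/489 - 404139)*65026 = ((1/489)*(-24) - 404139)*65026 = (-8/163 - 404139)*65026 = -65874665/163*65026 = -4283565966290/163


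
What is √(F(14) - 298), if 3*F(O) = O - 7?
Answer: I*√2661/3 ≈ 17.195*I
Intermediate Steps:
F(O) = -7/3 + O/3 (F(O) = (O - 7)/3 = (-7 + O)/3 = -7/3 + O/3)
√(F(14) - 298) = √((-7/3 + (⅓)*14) - 298) = √((-7/3 + 14/3) - 298) = √(7/3 - 298) = √(-887/3) = I*√2661/3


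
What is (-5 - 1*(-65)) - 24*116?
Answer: -2724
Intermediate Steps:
(-5 - 1*(-65)) - 24*116 = (-5 + 65) - 2784 = 60 - 2784 = -2724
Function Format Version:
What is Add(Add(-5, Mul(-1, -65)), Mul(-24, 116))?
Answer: -2724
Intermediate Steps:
Add(Add(-5, Mul(-1, -65)), Mul(-24, 116)) = Add(Add(-5, 65), -2784) = Add(60, -2784) = -2724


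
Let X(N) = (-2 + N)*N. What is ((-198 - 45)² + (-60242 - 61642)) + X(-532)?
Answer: 221253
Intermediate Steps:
X(N) = N*(-2 + N)
((-198 - 45)² + (-60242 - 61642)) + X(-532) = ((-198 - 45)² + (-60242 - 61642)) - 532*(-2 - 532) = ((-243)² - 121884) - 532*(-534) = (59049 - 121884) + 284088 = -62835 + 284088 = 221253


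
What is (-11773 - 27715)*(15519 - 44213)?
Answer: 1133068672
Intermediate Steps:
(-11773 - 27715)*(15519 - 44213) = -39488*(-28694) = 1133068672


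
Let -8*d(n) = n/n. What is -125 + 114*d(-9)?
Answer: -557/4 ≈ -139.25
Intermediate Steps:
d(n) = -⅛ (d(n) = -n/(8*n) = -⅛*1 = -⅛)
-125 + 114*d(-9) = -125 + 114*(-⅛) = -125 - 57/4 = -557/4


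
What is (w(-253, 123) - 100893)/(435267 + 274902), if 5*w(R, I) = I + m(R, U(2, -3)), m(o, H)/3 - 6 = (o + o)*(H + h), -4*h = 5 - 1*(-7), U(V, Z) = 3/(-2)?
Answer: -165831/1183615 ≈ -0.14011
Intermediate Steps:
U(V, Z) = -3/2 (U(V, Z) = 3*(-1/2) = -3/2)
h = -3 (h = -(5 - 1*(-7))/4 = -(5 + 7)/4 = -1/4*12 = -3)
m(o, H) = 18 + 6*o*(-3 + H) (m(o, H) = 18 + 3*((o + o)*(H - 3)) = 18 + 3*((2*o)*(-3 + H)) = 18 + 3*(2*o*(-3 + H)) = 18 + 6*o*(-3 + H))
w(R, I) = 18/5 - 27*R/5 + I/5 (w(R, I) = (I + (18 - 18*R + 6*(-3/2)*R))/5 = (I + (18 - 18*R - 9*R))/5 = (I + (18 - 27*R))/5 = (18 + I - 27*R)/5 = 18/5 - 27*R/5 + I/5)
(w(-253, 123) - 100893)/(435267 + 274902) = ((18/5 - 27/5*(-253) + (1/5)*123) - 100893)/(435267 + 274902) = ((18/5 + 6831/5 + 123/5) - 100893)/710169 = (6972/5 - 100893)*(1/710169) = -497493/5*1/710169 = -165831/1183615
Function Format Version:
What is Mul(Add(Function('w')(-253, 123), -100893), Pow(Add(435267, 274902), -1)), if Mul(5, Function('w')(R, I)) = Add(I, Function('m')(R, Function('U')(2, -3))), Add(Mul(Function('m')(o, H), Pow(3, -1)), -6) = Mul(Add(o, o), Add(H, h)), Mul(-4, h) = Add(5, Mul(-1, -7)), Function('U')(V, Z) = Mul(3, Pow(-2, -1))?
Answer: Rational(-165831, 1183615) ≈ -0.14011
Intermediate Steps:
Function('U')(V, Z) = Rational(-3, 2) (Function('U')(V, Z) = Mul(3, Rational(-1, 2)) = Rational(-3, 2))
h = -3 (h = Mul(Rational(-1, 4), Add(5, Mul(-1, -7))) = Mul(Rational(-1, 4), Add(5, 7)) = Mul(Rational(-1, 4), 12) = -3)
Function('m')(o, H) = Add(18, Mul(6, o, Add(-3, H))) (Function('m')(o, H) = Add(18, Mul(3, Mul(Add(o, o), Add(H, -3)))) = Add(18, Mul(3, Mul(Mul(2, o), Add(-3, H)))) = Add(18, Mul(3, Mul(2, o, Add(-3, H)))) = Add(18, Mul(6, o, Add(-3, H))))
Function('w')(R, I) = Add(Rational(18, 5), Mul(Rational(-27, 5), R), Mul(Rational(1, 5), I)) (Function('w')(R, I) = Mul(Rational(1, 5), Add(I, Add(18, Mul(-18, R), Mul(6, Rational(-3, 2), R)))) = Mul(Rational(1, 5), Add(I, Add(18, Mul(-18, R), Mul(-9, R)))) = Mul(Rational(1, 5), Add(I, Add(18, Mul(-27, R)))) = Mul(Rational(1, 5), Add(18, I, Mul(-27, R))) = Add(Rational(18, 5), Mul(Rational(-27, 5), R), Mul(Rational(1, 5), I)))
Mul(Add(Function('w')(-253, 123), -100893), Pow(Add(435267, 274902), -1)) = Mul(Add(Add(Rational(18, 5), Mul(Rational(-27, 5), -253), Mul(Rational(1, 5), 123)), -100893), Pow(Add(435267, 274902), -1)) = Mul(Add(Add(Rational(18, 5), Rational(6831, 5), Rational(123, 5)), -100893), Pow(710169, -1)) = Mul(Add(Rational(6972, 5), -100893), Rational(1, 710169)) = Mul(Rational(-497493, 5), Rational(1, 710169)) = Rational(-165831, 1183615)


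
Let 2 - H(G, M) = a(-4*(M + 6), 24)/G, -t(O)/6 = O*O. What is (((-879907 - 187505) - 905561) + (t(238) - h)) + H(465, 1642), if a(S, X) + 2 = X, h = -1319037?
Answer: -462116092/465 ≈ -9.9380e+5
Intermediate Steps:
a(S, X) = -2 + X
t(O) = -6*O² (t(O) = -6*O*O = -6*O²)
H(G, M) = 2 - 22/G (H(G, M) = 2 - (-2 + 24)/G = 2 - 22/G)
(((-879907 - 187505) - 905561) + (t(238) - h)) + H(465, 1642) = (((-879907 - 187505) - 905561) + (-6*238² - 1*(-1319037))) + (2 - 22/465) = ((-1067412 - 905561) + (-6*56644 + 1319037)) + (2 - 22*1/465) = (-1972973 + (-339864 + 1319037)) + (2 - 22/465) = (-1972973 + 979173) + 908/465 = -993800 + 908/465 = -462116092/465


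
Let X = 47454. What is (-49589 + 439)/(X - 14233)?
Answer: -49150/33221 ≈ -1.4795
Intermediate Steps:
(-49589 + 439)/(X - 14233) = (-49589 + 439)/(47454 - 14233) = -49150/33221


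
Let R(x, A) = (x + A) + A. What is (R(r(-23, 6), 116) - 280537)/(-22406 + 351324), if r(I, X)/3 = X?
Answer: -280287/328918 ≈ -0.85215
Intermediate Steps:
r(I, X) = 3*X
R(x, A) = x + 2*A (R(x, A) = (A + x) + A = x + 2*A)
(R(r(-23, 6), 116) - 280537)/(-22406 + 351324) = ((3*6 + 2*116) - 280537)/(-22406 + 351324) = ((18 + 232) - 280537)/328918 = (250 - 280537)*(1/328918) = -280287*1/328918 = -280287/328918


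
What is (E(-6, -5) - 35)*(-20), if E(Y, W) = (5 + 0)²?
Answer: 200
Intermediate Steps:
E(Y, W) = 25 (E(Y, W) = 5² = 25)
(E(-6, -5) - 35)*(-20) = (25 - 35)*(-20) = -10*(-20) = 200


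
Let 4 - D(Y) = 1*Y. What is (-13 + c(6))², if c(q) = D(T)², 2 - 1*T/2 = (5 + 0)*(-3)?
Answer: 786769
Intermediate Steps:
T = 34 (T = 4 - 2*(5 + 0)*(-3) = 4 - 10*(-3) = 4 - 2*(-15) = 4 + 30 = 34)
D(Y) = 4 - Y
c(q) = 900 (c(q) = (4 - 1*34)² = (4 - 34)² = (-30)² = 900)
(-13 + c(6))² = (-13 + 900)² = 887² = 786769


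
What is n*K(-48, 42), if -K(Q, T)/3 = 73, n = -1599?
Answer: 350181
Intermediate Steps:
K(Q, T) = -219 (K(Q, T) = -3*73 = -219)
n*K(-48, 42) = -1599*(-219) = 350181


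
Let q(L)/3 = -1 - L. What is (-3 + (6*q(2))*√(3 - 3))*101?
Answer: -303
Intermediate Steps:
q(L) = -3 - 3*L (q(L) = 3*(-1 - L) = -3 - 3*L)
(-3 + (6*q(2))*√(3 - 3))*101 = (-3 + (6*(-3 - 3*2))*√(3 - 3))*101 = (-3 + (6*(-3 - 6))*√0)*101 = (-3 + (6*(-9))*0)*101 = (-3 - 54*0)*101 = (-3 + 0)*101 = -3*101 = -303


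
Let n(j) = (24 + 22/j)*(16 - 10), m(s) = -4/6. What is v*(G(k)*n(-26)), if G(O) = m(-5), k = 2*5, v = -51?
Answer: 61404/13 ≈ 4723.4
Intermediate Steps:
k = 10
m(s) = -2/3 (m(s) = -4*1/6 = -2/3)
G(O) = -2/3
n(j) = 144 + 132/j (n(j) = (24 + 22/j)*6 = 144 + 132/j)
v*(G(k)*n(-26)) = -(-34)*(144 + 132/(-26)) = -(-34)*(144 + 132*(-1/26)) = -(-34)*(144 - 66/13) = -(-34)*1806/13 = -51*(-1204/13) = 61404/13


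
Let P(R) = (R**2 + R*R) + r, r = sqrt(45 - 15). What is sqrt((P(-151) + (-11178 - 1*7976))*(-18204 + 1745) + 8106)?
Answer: sqrt(-435299526 - 16459*sqrt(30)) ≈ 20866.0*I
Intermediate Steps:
r = sqrt(30) ≈ 5.4772
P(R) = sqrt(30) + 2*R**2 (P(R) = (R**2 + R*R) + sqrt(30) = (R**2 + R**2) + sqrt(30) = 2*R**2 + sqrt(30) = sqrt(30) + 2*R**2)
sqrt((P(-151) + (-11178 - 1*7976))*(-18204 + 1745) + 8106) = sqrt(((sqrt(30) + 2*(-151)**2) + (-11178 - 1*7976))*(-18204 + 1745) + 8106) = sqrt(((sqrt(30) + 2*22801) + (-11178 - 7976))*(-16459) + 8106) = sqrt(((sqrt(30) + 45602) - 19154)*(-16459) + 8106) = sqrt(((45602 + sqrt(30)) - 19154)*(-16459) + 8106) = sqrt((26448 + sqrt(30))*(-16459) + 8106) = sqrt((-435307632 - 16459*sqrt(30)) + 8106) = sqrt(-435299526 - 16459*sqrt(30))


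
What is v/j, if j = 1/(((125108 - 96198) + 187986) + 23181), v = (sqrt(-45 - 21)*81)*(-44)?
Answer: -855634428*I*sqrt(66) ≈ -6.9512e+9*I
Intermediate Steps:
v = -3564*I*sqrt(66) (v = (sqrt(-66)*81)*(-44) = ((I*sqrt(66))*81)*(-44) = (81*I*sqrt(66))*(-44) = -3564*I*sqrt(66) ≈ -28954.0*I)
j = 1/240077 (j = 1/((28910 + 187986) + 23181) = 1/(216896 + 23181) = 1/240077 ≈ 4.1653e-6)
v/j = (-3564*I*sqrt(66))/(1/240077) = -3564*I*sqrt(66)*240077 = -855634428*I*sqrt(66)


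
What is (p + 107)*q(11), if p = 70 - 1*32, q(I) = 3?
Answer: 435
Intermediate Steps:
p = 38 (p = 70 - 32 = 38)
(p + 107)*q(11) = (38 + 107)*3 = 145*3 = 435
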